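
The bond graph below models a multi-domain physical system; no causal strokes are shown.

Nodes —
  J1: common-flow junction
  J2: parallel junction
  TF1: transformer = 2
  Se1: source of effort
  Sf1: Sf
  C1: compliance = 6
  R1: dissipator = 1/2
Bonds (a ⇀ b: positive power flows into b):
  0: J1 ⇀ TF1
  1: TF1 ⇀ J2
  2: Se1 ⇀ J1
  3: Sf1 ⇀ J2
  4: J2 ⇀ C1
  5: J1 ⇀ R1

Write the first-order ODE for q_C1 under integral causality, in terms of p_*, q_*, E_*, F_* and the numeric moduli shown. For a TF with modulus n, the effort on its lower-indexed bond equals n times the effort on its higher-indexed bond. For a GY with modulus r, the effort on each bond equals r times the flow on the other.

dq_C1/dt = 4*E_Se1 + F_Sf1 - 4*q_C1/3

b2 stroke at J1  (Se1 (Se) sets effort on bond)
b3 stroke at Sf1  (source Sf1 imposes f)
b4 stroke at J2  (C1 integral (e out))
b1 stroke at TF1  (common-e at J2 fixed by 4)
b0 stroke at J1  (TF TF1: opposite of bond 1)
b5 stroke at R1  (J1: last free bond brings flow in)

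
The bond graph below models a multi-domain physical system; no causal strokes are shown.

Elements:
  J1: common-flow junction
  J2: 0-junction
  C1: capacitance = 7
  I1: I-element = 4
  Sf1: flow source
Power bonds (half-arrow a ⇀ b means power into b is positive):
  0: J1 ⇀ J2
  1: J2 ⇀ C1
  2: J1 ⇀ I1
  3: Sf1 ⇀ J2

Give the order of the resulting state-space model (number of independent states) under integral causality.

2  (C1, I1 all integral)

b3 →Sf1  (Sf1: flow source, stroke at near end)
b1 →J2  (C1 outputs effort q/C1)
b0 →J1  (J2: bond 1 brought effort, rest push out)
b2 →I1  (J1 needs exactly one f-in)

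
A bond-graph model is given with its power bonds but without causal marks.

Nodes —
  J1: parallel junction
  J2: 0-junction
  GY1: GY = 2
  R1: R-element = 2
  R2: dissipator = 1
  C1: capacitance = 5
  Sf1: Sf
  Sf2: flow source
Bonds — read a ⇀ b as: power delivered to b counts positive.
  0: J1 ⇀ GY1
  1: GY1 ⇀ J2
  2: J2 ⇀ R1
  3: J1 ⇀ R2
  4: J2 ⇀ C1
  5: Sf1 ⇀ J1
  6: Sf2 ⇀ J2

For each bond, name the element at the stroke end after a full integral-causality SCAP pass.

b5 →Sf1  (Sf1 fixes flow; stroke at Sf1)
b6 →Sf2  (Sf2 fixes flow; stroke at Sf2)
b4 →J2  (prefer integral on C1)
b1 →GY1  (common-e at J2 fixed by 4)
b2 →R1  (0-jn J2 has e-setter on 4)
b0 →GY1  (GY GY1: same side as bond 1)
b3 →J1  (only one effort-in slot at J1)

β0 →GY1
β1 →GY1
β2 →R1
β3 →J1
β4 →J2
β5 →Sf1
β6 →Sf2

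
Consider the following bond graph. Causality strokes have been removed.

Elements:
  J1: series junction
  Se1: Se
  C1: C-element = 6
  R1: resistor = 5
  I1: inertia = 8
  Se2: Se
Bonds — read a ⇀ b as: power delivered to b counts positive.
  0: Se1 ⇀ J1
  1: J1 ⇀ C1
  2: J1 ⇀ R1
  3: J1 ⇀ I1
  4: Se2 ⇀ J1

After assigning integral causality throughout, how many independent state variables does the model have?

β0 →J1  (Se1 fixes effort; stroke away)
β4 →J1  (source Se2 imposes e)
β1 →J1  (C1 integral (e out))
β3 →I1  (prefer integral on I1)
β2 →J1  (common-f at J1 fixed by 3)

2  (C1, I1 all integral)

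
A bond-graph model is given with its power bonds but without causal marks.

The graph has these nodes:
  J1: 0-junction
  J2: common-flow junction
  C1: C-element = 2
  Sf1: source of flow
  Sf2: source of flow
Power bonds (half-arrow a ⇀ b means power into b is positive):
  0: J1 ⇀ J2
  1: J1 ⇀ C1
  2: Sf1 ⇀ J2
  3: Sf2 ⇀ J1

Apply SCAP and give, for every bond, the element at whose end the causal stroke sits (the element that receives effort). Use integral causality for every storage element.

#0 →J2
#1 →J1
#2 →Sf1
#3 →Sf2

#2 stroke→Sf1  (Sf1: flow source, stroke at near end)
#3 stroke→Sf2  (Sf2: flow source, stroke at near end)
#0 stroke→J2  (common-f at J2 fixed by 2)
#1 stroke→J1  (closing 0-jn rule on J1)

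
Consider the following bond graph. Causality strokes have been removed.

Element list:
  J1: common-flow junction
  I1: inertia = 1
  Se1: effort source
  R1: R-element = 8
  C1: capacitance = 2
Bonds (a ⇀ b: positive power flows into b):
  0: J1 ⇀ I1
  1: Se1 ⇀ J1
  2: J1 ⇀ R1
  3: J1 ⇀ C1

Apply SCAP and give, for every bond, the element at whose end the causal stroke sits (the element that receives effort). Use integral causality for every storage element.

β1 |J1  (Se1 (Se) sets effort on bond)
β0 |I1  (I1 integral (f out))
β2 |J1  (common-f at J1 fixed by 0)
β3 |J1  (J1: bond 0 brought flow, rest push out)

#0 stroke at I1
#1 stroke at J1
#2 stroke at J1
#3 stroke at J1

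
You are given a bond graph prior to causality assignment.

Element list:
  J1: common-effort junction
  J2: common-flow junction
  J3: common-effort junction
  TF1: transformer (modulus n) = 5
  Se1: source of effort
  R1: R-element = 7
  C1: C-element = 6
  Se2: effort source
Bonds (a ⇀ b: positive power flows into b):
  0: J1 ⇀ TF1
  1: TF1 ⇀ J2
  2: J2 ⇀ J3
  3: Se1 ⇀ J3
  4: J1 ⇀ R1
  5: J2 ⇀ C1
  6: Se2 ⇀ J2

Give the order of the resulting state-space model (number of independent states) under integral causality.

β3 |J3  (Se1: effort source, stroke at far end)
β6 |J2  (source Se2 imposes e)
β2 |J2  (0-jn J3 has e-setter on 3)
β5 |J2  (C1 outputs effort q/C1)
β1 |TF1  (J2 needs exactly one f-in)
β0 |J1  (TF1: transformer flips bond 1)
β4 |R1  (J1: bond 0 brought effort, rest push out)

1  (C1 all integral)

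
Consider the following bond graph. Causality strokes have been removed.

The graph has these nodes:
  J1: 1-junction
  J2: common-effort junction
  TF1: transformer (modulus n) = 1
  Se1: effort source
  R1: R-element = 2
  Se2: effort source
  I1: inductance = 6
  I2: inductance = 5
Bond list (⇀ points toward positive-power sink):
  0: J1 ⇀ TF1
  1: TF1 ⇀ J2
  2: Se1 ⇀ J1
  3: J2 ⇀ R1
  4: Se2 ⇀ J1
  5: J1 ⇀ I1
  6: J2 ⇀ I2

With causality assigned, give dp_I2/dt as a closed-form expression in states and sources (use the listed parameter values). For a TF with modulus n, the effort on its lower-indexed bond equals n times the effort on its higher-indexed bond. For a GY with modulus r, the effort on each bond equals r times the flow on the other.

dp_I2/dt = p_I1/3 - 2*p_I2/5

#2 |J1  (Se1 fixes effort; stroke away)
#4 |J1  (Se2 fixes effort; stroke away)
#5 |I1  (I1 outputs flow p/I1)
#0 |J1  (J1 flow already set via bond 5)
#1 |TF1  (TF1: transformer flips bond 0)
#6 |I2  (I2 outputs flow p/I2)
#3 |J2  (J2 needs exactly one e-in)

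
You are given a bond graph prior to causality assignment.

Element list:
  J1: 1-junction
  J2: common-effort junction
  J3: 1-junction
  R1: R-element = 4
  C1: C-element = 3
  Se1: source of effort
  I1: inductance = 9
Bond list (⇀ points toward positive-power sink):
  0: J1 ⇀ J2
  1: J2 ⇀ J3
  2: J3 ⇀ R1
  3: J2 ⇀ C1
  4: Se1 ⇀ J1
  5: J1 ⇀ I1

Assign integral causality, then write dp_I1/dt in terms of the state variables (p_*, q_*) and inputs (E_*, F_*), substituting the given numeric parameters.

dp_I1/dt = E_Se1 - q_C1/3

β4 →J1  (Se1 fixes effort; stroke away)
β3 →J2  (C1 integral (e out))
β0 →J1  (J2: bond 3 brought effort, rest push out)
β1 →J3  (J2: bond 3 brought effort, rest push out)
β2 →R1  (only one flow-in slot at J3)
β5 →I1  (only one flow-in slot at J1)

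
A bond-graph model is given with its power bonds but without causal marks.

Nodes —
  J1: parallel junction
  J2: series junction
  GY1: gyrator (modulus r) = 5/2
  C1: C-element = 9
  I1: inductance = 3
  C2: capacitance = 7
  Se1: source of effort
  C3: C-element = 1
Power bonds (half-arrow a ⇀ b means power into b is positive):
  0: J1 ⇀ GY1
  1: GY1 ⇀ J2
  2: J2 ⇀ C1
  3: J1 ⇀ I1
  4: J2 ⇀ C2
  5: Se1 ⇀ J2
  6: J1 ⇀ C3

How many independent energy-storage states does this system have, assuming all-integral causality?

β5 stroke at J2  (Se1 (Se) sets effort on bond)
β2 stroke at J2  (C1 outputs effort q/C1)
β3 stroke at I1  (prefer integral on I1)
β4 stroke at J2  (C2 outputs effort q/C2)
β1 stroke at GY1  (only one flow-in slot at J2)
β0 stroke at GY1  (GY1 both-in/both-out from 1)
β6 stroke at J1  (J1 needs exactly one e-in)

4  (C1, C2, C3, I1 all integral)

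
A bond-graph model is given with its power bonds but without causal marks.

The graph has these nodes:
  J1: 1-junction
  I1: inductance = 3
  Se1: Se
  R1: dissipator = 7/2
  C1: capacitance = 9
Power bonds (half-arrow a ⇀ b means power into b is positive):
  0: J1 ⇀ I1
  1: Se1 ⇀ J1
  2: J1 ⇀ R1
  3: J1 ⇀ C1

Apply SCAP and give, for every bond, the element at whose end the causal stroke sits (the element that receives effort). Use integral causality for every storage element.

b1 |J1  (Se1: effort source, stroke at far end)
b0 |I1  (I1 integral (f out))
b2 |J1  (common-f at J1 fixed by 0)
b3 |J1  (common-f at J1 fixed by 0)

β0 stroke at I1
β1 stroke at J1
β2 stroke at J1
β3 stroke at J1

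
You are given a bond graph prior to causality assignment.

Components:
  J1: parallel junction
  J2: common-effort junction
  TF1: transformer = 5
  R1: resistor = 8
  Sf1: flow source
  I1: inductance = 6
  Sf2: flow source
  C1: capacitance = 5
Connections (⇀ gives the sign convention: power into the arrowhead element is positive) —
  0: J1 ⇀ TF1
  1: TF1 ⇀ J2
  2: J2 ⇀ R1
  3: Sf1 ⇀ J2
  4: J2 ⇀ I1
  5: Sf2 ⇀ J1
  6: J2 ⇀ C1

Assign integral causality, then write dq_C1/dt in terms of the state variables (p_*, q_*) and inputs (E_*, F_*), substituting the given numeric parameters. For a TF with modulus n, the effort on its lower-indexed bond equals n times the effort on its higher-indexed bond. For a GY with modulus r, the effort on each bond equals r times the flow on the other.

β3 |Sf1  (Sf1: flow source, stroke at near end)
β5 |Sf2  (source Sf2 imposes f)
β0 |J1  (only one effort-in slot at J1)
β1 |TF1  (TF1: transformer flips bond 0)
β4 |I1  (I1 outputs flow p/I1)
β6 |J2  (prefer integral on C1)
β2 |R1  (common-e at J2 fixed by 6)

dq_C1/dt = F_Sf1 + 5*F_Sf2 - p_I1/6 - q_C1/40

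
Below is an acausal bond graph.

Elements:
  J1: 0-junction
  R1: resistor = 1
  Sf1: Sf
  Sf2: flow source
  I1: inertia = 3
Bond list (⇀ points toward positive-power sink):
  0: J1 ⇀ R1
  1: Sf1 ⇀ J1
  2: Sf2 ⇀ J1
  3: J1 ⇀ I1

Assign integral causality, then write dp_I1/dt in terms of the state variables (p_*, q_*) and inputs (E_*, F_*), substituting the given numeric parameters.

dp_I1/dt = F_Sf1 + F_Sf2 - p_I1/3

#1 stroke→Sf1  (Sf1 fixes flow; stroke at Sf1)
#2 stroke→Sf2  (source Sf2 imposes f)
#3 stroke→I1  (I1 outputs flow p/I1)
#0 stroke→J1  (closing 0-jn rule on J1)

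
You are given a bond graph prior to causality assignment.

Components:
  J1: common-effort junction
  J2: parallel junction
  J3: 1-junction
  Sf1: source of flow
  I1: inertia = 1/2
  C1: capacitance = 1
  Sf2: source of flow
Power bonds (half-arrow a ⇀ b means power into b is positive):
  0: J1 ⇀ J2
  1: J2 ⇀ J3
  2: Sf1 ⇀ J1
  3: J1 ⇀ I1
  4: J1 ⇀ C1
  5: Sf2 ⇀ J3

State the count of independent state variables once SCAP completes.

2  (C1, I1 all integral)

bond 2 |Sf1  (Sf1 (Sf) sets flow on bond)
bond 5 |Sf2  (Sf2 fixes flow; stroke at Sf2)
bond 1 |J3  (1-jn J3 has f-setter on 5)
bond 0 |J2  (J2: last free bond brings effort in)
bond 3 |I1  (I1 outputs flow p/I1)
bond 4 |J1  (only one effort-in slot at J1)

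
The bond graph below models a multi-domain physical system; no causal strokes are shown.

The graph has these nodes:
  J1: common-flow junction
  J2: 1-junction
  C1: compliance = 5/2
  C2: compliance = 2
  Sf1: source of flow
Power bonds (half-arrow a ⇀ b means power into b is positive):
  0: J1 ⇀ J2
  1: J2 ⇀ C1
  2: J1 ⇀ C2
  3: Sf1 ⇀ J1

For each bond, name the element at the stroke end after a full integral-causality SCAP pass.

b3 stroke→Sf1  (Sf1: flow source, stroke at near end)
b0 stroke→J1  (1-jn J1 has f-setter on 3)
b2 stroke→J1  (1-jn J1 has f-setter on 3)
b1 stroke→J2  (J2: bond 0 brought flow, rest push out)

β0 →J1
β1 →J2
β2 →J1
β3 →Sf1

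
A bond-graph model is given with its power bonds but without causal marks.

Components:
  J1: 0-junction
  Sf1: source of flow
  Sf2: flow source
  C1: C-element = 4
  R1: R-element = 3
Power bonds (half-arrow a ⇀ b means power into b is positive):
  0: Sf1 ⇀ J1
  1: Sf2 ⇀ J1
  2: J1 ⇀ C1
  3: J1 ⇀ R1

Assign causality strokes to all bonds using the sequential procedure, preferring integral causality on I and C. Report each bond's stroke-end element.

#0 →Sf1  (source Sf1 imposes f)
#1 →Sf2  (Sf2: flow source, stroke at near end)
#2 →J1  (C1 outputs effort q/C1)
#3 →R1  (J1: bond 2 brought effort, rest push out)

bond 0 stroke→Sf1
bond 1 stroke→Sf2
bond 2 stroke→J1
bond 3 stroke→R1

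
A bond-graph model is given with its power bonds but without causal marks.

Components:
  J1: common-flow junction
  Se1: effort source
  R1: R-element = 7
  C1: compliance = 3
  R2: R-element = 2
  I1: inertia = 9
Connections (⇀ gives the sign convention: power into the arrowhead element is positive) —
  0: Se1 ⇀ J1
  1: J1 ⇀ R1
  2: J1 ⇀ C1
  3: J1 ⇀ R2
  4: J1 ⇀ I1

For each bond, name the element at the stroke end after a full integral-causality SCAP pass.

b0 →J1
b1 →J1
b2 →J1
b3 →J1
b4 →I1

β0 stroke→J1  (source Se1 imposes e)
β2 stroke→J1  (C1 integral (e out))
β4 stroke→I1  (I1 outputs flow p/I1)
β1 stroke→J1  (J1: bond 4 brought flow, rest push out)
β3 stroke→J1  (common-f at J1 fixed by 4)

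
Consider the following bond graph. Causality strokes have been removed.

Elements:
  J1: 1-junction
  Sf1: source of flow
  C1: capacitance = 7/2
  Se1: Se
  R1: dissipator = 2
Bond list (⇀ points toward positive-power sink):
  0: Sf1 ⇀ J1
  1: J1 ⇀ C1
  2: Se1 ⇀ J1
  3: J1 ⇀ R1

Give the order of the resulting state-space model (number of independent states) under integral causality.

1  (C1 all integral)

β0 stroke→Sf1  (Sf1: flow source, stroke at near end)
β2 stroke→J1  (source Se1 imposes e)
β1 stroke→J1  (common-f at J1 fixed by 0)
β3 stroke→J1  (J1 flow already set via bond 0)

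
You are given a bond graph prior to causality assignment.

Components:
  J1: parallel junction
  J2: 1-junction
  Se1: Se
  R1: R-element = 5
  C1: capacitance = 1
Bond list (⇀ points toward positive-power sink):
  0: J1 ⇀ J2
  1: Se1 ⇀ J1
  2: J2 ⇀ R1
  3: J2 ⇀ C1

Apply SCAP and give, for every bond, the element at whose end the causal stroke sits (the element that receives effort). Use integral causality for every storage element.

#0 stroke→J2
#1 stroke→J1
#2 stroke→R1
#3 stroke→J2

bond 1 |J1  (Se1 (Se) sets effort on bond)
bond 0 |J2  (common-e at J1 fixed by 1)
bond 3 |J2  (prefer integral on C1)
bond 2 |R1  (J2: last free bond brings flow in)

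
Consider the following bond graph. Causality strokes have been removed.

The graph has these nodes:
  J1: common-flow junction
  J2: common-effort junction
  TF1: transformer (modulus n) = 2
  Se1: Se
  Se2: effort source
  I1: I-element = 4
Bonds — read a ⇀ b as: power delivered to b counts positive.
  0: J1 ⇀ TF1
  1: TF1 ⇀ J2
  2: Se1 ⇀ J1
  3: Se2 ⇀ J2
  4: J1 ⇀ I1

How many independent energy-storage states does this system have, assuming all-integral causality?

bond 2 stroke at J1  (Se1: effort source, stroke at far end)
bond 3 stroke at J2  (Se2 fixes effort; stroke away)
bond 1 stroke at TF1  (J2: bond 3 brought effort, rest push out)
bond 0 stroke at J1  (TF1 one-in-one-out from 1)
bond 4 stroke at I1  (only one flow-in slot at J1)

1  (I1 all integral)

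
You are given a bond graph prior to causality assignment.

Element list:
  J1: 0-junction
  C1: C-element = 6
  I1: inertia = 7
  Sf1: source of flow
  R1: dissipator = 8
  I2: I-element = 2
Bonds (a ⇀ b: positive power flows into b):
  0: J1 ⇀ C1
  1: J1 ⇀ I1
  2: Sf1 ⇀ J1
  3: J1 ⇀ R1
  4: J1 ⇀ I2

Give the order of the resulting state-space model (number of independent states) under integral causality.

bond 2 |Sf1  (Sf1: flow source, stroke at near end)
bond 0 |J1  (C1 integral (e out))
bond 1 |I1  (J1: bond 0 brought effort, rest push out)
bond 3 |R1  (J1 effort already set via bond 0)
bond 4 |I2  (common-e at J1 fixed by 0)

3  (C1, I1, I2 all integral)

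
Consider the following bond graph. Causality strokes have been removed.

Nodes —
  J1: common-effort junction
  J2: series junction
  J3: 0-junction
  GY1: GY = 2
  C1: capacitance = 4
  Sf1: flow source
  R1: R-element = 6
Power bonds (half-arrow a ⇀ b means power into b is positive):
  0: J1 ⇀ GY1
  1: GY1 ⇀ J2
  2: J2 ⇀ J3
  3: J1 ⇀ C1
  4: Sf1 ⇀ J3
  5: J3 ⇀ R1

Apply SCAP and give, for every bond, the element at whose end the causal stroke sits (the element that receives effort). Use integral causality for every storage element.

b0 stroke→GY1
b1 stroke→GY1
b2 stroke→J2
b3 stroke→J1
b4 stroke→Sf1
b5 stroke→J3

b4 |Sf1  (Sf1 fixes flow; stroke at Sf1)
b3 |J1  (prefer integral on C1)
b0 |GY1  (common-e at J1 fixed by 3)
b1 |GY1  (GY1 both-in/both-out from 0)
b2 |J2  (1-jn J2 has f-setter on 1)
b5 |J3  (only one effort-in slot at J3)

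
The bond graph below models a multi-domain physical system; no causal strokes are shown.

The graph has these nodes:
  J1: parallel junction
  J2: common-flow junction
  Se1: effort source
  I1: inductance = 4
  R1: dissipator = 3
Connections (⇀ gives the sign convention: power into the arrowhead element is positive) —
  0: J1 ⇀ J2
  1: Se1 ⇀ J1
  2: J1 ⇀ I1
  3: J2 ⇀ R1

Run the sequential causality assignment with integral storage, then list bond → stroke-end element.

#0 |J2
#1 |J1
#2 |I1
#3 |R1

bond 1 →J1  (Se1 (Se) sets effort on bond)
bond 0 →J2  (common-e at J1 fixed by 1)
bond 2 →I1  (common-e at J1 fixed by 1)
bond 3 →R1  (J2 needs exactly one f-in)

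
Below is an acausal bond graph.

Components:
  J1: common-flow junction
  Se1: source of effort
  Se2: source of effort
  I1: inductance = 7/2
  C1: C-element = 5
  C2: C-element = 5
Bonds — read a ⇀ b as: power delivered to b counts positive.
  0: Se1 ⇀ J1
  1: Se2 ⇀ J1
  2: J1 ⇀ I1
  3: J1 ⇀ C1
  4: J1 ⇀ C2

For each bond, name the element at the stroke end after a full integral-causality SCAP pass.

b0 stroke→J1  (source Se1 imposes e)
b1 stroke→J1  (source Se2 imposes e)
b2 stroke→I1  (prefer integral on I1)
b3 stroke→J1  (1-jn J1 has f-setter on 2)
b4 stroke→J1  (common-f at J1 fixed by 2)

bond 0 →J1
bond 1 →J1
bond 2 →I1
bond 3 →J1
bond 4 →J1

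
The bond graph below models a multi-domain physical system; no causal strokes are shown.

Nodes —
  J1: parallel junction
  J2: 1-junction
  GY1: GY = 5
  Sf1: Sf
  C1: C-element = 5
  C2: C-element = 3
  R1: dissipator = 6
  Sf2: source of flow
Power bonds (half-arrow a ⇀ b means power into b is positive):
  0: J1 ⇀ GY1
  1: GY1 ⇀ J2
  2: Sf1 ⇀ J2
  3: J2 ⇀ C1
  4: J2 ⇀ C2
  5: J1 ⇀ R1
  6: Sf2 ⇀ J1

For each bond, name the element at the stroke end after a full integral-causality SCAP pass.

bond 0 |J1
bond 1 |J2
bond 2 |Sf1
bond 3 |J2
bond 4 |J2
bond 5 |R1
bond 6 |Sf2

bond 2 →Sf1  (Sf1: flow source, stroke at near end)
bond 6 →Sf2  (Sf2 (Sf) sets flow on bond)
bond 1 →J2  (J2: bond 2 brought flow, rest push out)
bond 3 →J2  (J2 flow already set via bond 2)
bond 4 →J2  (common-f at J2 fixed by 2)
bond 0 →J1  (GY GY1: same side as bond 1)
bond 5 →R1  (J1 effort already set via bond 0)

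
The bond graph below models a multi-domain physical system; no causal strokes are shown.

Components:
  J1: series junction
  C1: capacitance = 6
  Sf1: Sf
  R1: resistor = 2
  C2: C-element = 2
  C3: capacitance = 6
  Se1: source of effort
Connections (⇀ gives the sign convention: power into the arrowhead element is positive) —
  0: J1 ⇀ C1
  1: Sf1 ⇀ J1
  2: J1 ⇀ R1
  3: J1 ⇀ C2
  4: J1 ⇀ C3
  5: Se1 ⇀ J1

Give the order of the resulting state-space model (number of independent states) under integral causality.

b1 stroke at Sf1  (Sf1 (Sf) sets flow on bond)
b5 stroke at J1  (Se1 (Se) sets effort on bond)
b0 stroke at J1  (common-f at J1 fixed by 1)
b2 stroke at J1  (J1 flow already set via bond 1)
b3 stroke at J1  (J1: bond 1 brought flow, rest push out)
b4 stroke at J1  (common-f at J1 fixed by 1)

3  (C1, C2, C3 all integral)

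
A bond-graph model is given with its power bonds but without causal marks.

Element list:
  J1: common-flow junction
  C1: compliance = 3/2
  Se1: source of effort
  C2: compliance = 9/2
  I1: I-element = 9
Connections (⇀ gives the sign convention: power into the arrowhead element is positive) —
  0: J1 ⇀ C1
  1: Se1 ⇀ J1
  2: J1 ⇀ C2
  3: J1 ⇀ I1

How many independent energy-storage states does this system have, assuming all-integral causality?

3  (C1, C2, I1 all integral)

β1 |J1  (Se1: effort source, stroke at far end)
β0 |J1  (C1 outputs effort q/C1)
β2 |J1  (C2: C, integral causality)
β3 |I1  (closing 1-jn rule on J1)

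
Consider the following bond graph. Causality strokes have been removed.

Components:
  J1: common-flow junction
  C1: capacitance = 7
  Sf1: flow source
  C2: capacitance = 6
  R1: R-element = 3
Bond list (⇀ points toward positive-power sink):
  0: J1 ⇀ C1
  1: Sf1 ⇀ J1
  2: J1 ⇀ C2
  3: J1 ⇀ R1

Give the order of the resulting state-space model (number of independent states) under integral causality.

#1 stroke at Sf1  (Sf1 (Sf) sets flow on bond)
#0 stroke at J1  (1-jn J1 has f-setter on 1)
#2 stroke at J1  (J1: bond 1 brought flow, rest push out)
#3 stroke at J1  (J1 flow already set via bond 1)

2  (C1, C2 all integral)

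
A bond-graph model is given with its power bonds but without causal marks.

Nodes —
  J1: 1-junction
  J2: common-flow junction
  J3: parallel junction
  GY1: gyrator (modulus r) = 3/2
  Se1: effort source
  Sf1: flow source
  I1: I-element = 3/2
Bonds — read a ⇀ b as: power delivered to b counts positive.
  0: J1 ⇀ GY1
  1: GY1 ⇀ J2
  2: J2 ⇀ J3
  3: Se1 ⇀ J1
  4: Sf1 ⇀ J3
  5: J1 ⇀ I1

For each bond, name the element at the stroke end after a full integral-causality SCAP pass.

β0 stroke at J1
β1 stroke at J2
β2 stroke at J3
β3 stroke at J1
β4 stroke at Sf1
β5 stroke at I1

#3 →J1  (Se1 (Se) sets effort on bond)
#4 →Sf1  (Sf1 fixes flow; stroke at Sf1)
#2 →J3  (closing 0-jn rule on J3)
#1 →J2  (common-f at J2 fixed by 2)
#0 →J1  (through GY1, causality inverts; strokes same side of GY1)
#5 →I1  (J1 needs exactly one f-in)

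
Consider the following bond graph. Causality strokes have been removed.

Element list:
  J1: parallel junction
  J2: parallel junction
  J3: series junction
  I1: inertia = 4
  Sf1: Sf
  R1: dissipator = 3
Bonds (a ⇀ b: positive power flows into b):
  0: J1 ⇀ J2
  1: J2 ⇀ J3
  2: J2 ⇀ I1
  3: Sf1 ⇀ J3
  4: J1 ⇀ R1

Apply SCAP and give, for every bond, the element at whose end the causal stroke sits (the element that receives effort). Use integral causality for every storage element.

β3 →Sf1  (source Sf1 imposes f)
β1 →J3  (common-f at J3 fixed by 3)
β2 →I1  (I1 outputs flow p/I1)
β0 →J2  (only one effort-in slot at J2)
β4 →J1  (only one effort-in slot at J1)

bond 0 |J2
bond 1 |J3
bond 2 |I1
bond 3 |Sf1
bond 4 |J1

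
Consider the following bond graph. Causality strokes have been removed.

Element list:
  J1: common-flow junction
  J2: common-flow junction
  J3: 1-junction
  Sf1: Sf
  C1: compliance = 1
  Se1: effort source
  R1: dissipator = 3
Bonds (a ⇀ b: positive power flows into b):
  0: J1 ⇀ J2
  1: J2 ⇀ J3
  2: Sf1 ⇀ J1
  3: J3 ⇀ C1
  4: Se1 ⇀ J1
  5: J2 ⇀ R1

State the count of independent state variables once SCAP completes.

b2 stroke at Sf1  (Sf1 (Sf) sets flow on bond)
b4 stroke at J1  (source Se1 imposes e)
b0 stroke at J1  (common-f at J1 fixed by 2)
b1 stroke at J2  (J2 flow already set via bond 0)
b5 stroke at J2  (J2 flow already set via bond 0)
b3 stroke at J3  (J3 flow already set via bond 1)

1  (C1 all integral)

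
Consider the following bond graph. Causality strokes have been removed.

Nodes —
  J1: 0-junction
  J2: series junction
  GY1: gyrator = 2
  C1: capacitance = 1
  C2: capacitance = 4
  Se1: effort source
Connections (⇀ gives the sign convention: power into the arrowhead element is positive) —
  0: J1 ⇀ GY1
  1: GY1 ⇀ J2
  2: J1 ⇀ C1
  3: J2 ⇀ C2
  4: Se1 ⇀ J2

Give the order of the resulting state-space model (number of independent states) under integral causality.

#4 →J2  (Se1 fixes effort; stroke away)
#2 →J1  (C1 outputs effort q/C1)
#0 →GY1  (0-jn J1 has e-setter on 2)
#1 →GY1  (GY1 both-in/both-out from 0)
#3 →J2  (J2 flow already set via bond 1)

2  (C1, C2 all integral)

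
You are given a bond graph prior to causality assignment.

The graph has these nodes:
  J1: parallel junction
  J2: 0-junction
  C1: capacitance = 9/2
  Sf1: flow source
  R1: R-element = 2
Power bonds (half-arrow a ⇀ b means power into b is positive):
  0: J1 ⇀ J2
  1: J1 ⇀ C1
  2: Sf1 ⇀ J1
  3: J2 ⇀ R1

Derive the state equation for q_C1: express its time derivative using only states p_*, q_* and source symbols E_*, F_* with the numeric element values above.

b2 stroke→Sf1  (Sf1 (Sf) sets flow on bond)
b1 stroke→J1  (prefer integral on C1)
b0 stroke→J2  (0-jn J1 has e-setter on 1)
b3 stroke→R1  (common-e at J2 fixed by 0)

dq_C1/dt = F_Sf1 - q_C1/9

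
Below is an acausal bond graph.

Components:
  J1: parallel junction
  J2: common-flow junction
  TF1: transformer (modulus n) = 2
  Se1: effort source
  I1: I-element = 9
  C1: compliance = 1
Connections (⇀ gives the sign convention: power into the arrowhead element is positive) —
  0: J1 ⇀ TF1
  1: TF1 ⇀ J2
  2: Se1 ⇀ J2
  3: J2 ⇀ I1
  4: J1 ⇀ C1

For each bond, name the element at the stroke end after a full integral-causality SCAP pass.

β0 |TF1
β1 |J2
β2 |J2
β3 |I1
β4 |J1

#2 stroke at J2  (Se1: effort source, stroke at far end)
#3 stroke at I1  (I1: I, integral causality)
#1 stroke at J2  (J2: bond 3 brought flow, rest push out)
#0 stroke at TF1  (TF1: transformer flips bond 1)
#4 stroke at J1  (only one effort-in slot at J1)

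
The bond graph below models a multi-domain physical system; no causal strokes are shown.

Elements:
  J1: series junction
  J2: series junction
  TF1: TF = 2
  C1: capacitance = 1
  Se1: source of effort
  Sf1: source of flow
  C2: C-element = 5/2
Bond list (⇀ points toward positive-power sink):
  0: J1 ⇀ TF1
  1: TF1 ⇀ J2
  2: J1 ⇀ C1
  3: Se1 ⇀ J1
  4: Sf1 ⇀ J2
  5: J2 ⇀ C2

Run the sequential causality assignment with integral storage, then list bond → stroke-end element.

b3 stroke→J1  (source Se1 imposes e)
b4 stroke→Sf1  (Sf1 fixes flow; stroke at Sf1)
b1 stroke→J2  (1-jn J2 has f-setter on 4)
b5 stroke→J2  (J2 flow already set via bond 4)
b0 stroke→TF1  (TF TF1: opposite of bond 1)
b2 stroke→J1  (J1: bond 0 brought flow, rest push out)

b0 stroke at TF1
b1 stroke at J2
b2 stroke at J1
b3 stroke at J1
b4 stroke at Sf1
b5 stroke at J2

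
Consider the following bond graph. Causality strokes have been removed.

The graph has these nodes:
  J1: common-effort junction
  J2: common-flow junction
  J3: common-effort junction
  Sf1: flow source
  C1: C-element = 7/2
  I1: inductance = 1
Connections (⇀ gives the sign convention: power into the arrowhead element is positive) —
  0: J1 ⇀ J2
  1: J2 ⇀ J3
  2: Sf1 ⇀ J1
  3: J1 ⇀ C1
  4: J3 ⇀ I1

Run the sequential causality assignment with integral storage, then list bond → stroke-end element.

b2 →Sf1  (Sf1 fixes flow; stroke at Sf1)
b3 →J1  (C1 outputs effort q/C1)
b0 →J2  (J1 effort already set via bond 3)
b1 →J3  (only one flow-in slot at J2)
b4 →I1  (common-e at J3 fixed by 1)

β0 →J2
β1 →J3
β2 →Sf1
β3 →J1
β4 →I1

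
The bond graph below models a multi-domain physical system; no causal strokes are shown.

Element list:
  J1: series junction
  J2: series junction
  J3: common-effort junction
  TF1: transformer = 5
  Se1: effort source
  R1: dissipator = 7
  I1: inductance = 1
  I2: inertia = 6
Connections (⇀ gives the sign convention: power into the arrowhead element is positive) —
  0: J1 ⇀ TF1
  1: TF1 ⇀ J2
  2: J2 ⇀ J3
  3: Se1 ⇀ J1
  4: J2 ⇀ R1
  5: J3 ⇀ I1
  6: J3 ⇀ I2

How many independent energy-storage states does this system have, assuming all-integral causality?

β3 |J1  (source Se1 imposes e)
β0 |TF1  (closing 1-jn rule on J1)
β1 |J2  (through TF1, causality passes straight; one stroke at TF1)
β5 |I1  (I1: I, integral causality)
β6 |I2  (I2: I, integral causality)
β2 |J3  (J3: last free bond brings effort in)
β4 |J2  (J2 flow already set via bond 2)

2  (I1, I2 all integral)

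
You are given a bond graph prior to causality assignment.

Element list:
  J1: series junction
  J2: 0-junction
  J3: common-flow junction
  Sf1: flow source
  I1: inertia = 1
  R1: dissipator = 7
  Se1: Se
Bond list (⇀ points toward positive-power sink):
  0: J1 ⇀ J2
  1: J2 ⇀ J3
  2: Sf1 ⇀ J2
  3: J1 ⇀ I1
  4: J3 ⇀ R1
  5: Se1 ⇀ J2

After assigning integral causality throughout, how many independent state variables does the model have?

β2 →Sf1  (source Sf1 imposes f)
β5 →J2  (Se1 (Se) sets effort on bond)
β0 →J1  (J2: bond 5 brought effort, rest push out)
β1 →J3  (J2: bond 5 brought effort, rest push out)
β4 →R1  (closing 1-jn rule on J3)
β3 →I1  (closing 1-jn rule on J1)

1  (I1 all integral)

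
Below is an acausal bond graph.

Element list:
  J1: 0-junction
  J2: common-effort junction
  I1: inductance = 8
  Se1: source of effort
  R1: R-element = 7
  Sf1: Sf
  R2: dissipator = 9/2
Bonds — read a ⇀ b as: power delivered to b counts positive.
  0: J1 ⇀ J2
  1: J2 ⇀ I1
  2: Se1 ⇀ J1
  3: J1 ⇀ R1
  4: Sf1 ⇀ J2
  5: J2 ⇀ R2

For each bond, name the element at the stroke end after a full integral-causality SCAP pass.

#0 stroke→J2
#1 stroke→I1
#2 stroke→J1
#3 stroke→R1
#4 stroke→Sf1
#5 stroke→R2

#2 →J1  (Se1 (Se) sets effort on bond)
#4 →Sf1  (Sf1 fixes flow; stroke at Sf1)
#0 →J2  (J1 effort already set via bond 2)
#3 →R1  (J1 effort already set via bond 2)
#1 →I1  (J2 effort already set via bond 0)
#5 →R2  (J2: bond 0 brought effort, rest push out)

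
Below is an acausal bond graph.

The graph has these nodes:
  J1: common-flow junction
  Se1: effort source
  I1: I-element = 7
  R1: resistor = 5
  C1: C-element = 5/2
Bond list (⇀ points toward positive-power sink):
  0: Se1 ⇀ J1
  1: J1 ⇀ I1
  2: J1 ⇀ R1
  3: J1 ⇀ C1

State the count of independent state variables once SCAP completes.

bond 0 stroke→J1  (source Se1 imposes e)
bond 1 stroke→I1  (I1: I, integral causality)
bond 2 stroke→J1  (common-f at J1 fixed by 1)
bond 3 stroke→J1  (J1 flow already set via bond 1)

2  (C1, I1 all integral)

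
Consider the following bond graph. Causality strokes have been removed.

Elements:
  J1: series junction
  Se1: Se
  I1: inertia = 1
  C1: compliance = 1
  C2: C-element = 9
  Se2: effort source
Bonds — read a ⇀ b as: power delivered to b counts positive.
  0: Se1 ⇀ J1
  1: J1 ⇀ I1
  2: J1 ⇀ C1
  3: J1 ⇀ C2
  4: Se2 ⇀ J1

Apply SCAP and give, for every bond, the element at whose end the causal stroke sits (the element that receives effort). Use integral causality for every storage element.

#0 stroke at J1
#1 stroke at I1
#2 stroke at J1
#3 stroke at J1
#4 stroke at J1

β0 →J1  (source Se1 imposes e)
β4 →J1  (Se2: effort source, stroke at far end)
β1 →I1  (I1 outputs flow p/I1)
β2 →J1  (J1: bond 1 brought flow, rest push out)
β3 →J1  (J1: bond 1 brought flow, rest push out)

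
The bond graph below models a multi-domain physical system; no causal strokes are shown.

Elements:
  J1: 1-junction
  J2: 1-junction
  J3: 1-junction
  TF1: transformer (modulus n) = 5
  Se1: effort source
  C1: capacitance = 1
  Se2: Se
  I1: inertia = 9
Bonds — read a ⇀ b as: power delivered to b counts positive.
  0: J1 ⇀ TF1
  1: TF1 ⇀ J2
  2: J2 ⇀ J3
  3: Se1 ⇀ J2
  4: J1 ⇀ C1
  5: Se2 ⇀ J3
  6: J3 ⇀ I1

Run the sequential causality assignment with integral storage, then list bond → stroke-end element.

#0 stroke at TF1
#1 stroke at J2
#2 stroke at J3
#3 stroke at J2
#4 stroke at J1
#5 stroke at J3
#6 stroke at I1

b3 stroke→J2  (Se1 fixes effort; stroke away)
b5 stroke→J3  (Se2: effort source, stroke at far end)
b4 stroke→J1  (C1: C, integral causality)
b0 stroke→TF1  (only one flow-in slot at J1)
b1 stroke→J2  (TF1: transformer flips bond 0)
b2 stroke→J3  (only one flow-in slot at J2)
b6 stroke→I1  (J3 needs exactly one f-in)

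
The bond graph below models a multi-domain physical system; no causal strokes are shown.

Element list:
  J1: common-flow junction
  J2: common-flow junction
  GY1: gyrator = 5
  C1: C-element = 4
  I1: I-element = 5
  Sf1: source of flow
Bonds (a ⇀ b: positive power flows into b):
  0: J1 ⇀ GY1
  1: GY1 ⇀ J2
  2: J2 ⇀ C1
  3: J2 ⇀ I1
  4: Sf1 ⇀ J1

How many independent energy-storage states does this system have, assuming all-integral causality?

bond 4 →Sf1  (Sf1 fixes flow; stroke at Sf1)
bond 0 →J1  (J1: bond 4 brought flow, rest push out)
bond 1 →J2  (GY GY1: same side as bond 0)
bond 2 →J2  (C1 outputs effort q/C1)
bond 3 →I1  (J2 needs exactly one f-in)

2  (C1, I1 all integral)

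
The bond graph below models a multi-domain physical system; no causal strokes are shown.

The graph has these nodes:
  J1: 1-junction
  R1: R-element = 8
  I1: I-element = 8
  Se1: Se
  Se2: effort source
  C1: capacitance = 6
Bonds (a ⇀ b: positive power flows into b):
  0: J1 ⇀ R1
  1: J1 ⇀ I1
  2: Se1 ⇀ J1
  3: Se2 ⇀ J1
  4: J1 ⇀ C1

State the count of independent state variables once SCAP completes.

2  (C1, I1 all integral)

#2 stroke at J1  (Se1 fixes effort; stroke away)
#3 stroke at J1  (Se2 (Se) sets effort on bond)
#1 stroke at I1  (prefer integral on I1)
#0 stroke at J1  (common-f at J1 fixed by 1)
#4 stroke at J1  (J1: bond 1 brought flow, rest push out)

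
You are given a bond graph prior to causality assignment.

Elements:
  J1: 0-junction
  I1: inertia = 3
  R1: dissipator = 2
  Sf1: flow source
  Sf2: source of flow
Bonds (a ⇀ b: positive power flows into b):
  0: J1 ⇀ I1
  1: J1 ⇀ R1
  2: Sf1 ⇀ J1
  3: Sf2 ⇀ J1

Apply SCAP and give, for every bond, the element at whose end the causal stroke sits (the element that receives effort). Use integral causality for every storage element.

b0 →I1
b1 →J1
b2 →Sf1
b3 →Sf2

β2 stroke at Sf1  (Sf1: flow source, stroke at near end)
β3 stroke at Sf2  (source Sf2 imposes f)
β0 stroke at I1  (I1 integral (f out))
β1 stroke at J1  (J1 needs exactly one e-in)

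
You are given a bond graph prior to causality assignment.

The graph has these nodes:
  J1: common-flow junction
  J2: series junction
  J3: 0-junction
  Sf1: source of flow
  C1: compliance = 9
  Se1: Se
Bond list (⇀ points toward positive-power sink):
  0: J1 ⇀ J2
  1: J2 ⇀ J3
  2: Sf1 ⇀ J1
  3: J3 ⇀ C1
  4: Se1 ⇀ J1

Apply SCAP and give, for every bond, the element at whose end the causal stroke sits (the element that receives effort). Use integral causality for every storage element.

bond 2 stroke→Sf1  (Sf1 (Sf) sets flow on bond)
bond 4 stroke→J1  (Se1 fixes effort; stroke away)
bond 0 stroke→J1  (J1 flow already set via bond 2)
bond 1 stroke→J2  (J2: bond 0 brought flow, rest push out)
bond 3 stroke→J3  (J3: last free bond brings effort in)

b0 stroke→J1
b1 stroke→J2
b2 stroke→Sf1
b3 stroke→J3
b4 stroke→J1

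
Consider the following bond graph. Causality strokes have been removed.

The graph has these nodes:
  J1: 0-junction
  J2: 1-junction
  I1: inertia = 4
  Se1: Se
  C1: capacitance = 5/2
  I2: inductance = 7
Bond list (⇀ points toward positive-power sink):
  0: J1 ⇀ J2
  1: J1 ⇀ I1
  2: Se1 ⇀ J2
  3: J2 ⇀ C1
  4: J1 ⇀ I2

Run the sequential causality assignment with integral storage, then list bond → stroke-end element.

b2 stroke at J2  (Se1 (Se) sets effort on bond)
b1 stroke at I1  (I1 outputs flow p/I1)
b3 stroke at J2  (prefer integral on C1)
b0 stroke at J1  (J2: last free bond brings flow in)
b4 stroke at I2  (J1 effort already set via bond 0)

bond 0 stroke at J1
bond 1 stroke at I1
bond 2 stroke at J2
bond 3 stroke at J2
bond 4 stroke at I2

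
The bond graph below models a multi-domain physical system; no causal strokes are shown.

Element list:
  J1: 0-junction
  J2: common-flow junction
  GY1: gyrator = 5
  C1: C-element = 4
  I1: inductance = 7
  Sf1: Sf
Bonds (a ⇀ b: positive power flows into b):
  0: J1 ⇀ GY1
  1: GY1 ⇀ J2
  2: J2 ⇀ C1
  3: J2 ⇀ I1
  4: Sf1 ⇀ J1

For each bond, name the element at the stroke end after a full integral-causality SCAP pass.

#4 →Sf1  (Sf1 (Sf) sets flow on bond)
#0 →J1  (J1 needs exactly one e-in)
#1 →J2  (GY1: gyrator matches bond 0)
#2 →J2  (prefer integral on C1)
#3 →I1  (only one flow-in slot at J2)

bond 0 stroke→J1
bond 1 stroke→J2
bond 2 stroke→J2
bond 3 stroke→I1
bond 4 stroke→Sf1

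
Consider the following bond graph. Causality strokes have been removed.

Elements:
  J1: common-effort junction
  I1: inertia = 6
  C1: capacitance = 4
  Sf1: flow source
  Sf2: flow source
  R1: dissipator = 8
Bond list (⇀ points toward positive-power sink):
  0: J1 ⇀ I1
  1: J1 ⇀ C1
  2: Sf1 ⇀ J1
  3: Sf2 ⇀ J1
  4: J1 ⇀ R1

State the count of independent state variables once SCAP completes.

2  (C1, I1 all integral)

#2 stroke→Sf1  (Sf1 (Sf) sets flow on bond)
#3 stroke→Sf2  (Sf2 fixes flow; stroke at Sf2)
#0 stroke→I1  (I1 integral (f out))
#1 stroke→J1  (C1: C, integral causality)
#4 stroke→R1  (J1: bond 1 brought effort, rest push out)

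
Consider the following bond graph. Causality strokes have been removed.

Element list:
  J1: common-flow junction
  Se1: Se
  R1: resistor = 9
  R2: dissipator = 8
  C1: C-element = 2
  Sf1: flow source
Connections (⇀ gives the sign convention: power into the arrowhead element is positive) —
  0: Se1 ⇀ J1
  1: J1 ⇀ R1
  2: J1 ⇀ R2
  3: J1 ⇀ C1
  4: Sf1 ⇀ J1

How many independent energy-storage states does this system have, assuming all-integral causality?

1  (C1 all integral)

β0 stroke at J1  (Se1 fixes effort; stroke away)
β4 stroke at Sf1  (Sf1: flow source, stroke at near end)
β1 stroke at J1  (J1 flow already set via bond 4)
β2 stroke at J1  (J1: bond 4 brought flow, rest push out)
β3 stroke at J1  (J1: bond 4 brought flow, rest push out)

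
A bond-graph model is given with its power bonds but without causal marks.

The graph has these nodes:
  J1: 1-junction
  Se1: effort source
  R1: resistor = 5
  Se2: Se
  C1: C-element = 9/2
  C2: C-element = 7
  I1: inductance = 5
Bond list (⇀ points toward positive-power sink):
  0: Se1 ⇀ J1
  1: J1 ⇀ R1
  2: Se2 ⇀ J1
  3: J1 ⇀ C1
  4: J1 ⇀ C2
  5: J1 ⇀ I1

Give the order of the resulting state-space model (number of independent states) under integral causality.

b0 stroke→J1  (source Se1 imposes e)
b2 stroke→J1  (Se2 fixes effort; stroke away)
b3 stroke→J1  (C1 outputs effort q/C1)
b4 stroke→J1  (C2: C, integral causality)
b5 stroke→I1  (I1 outputs flow p/I1)
b1 stroke→J1  (J1: bond 5 brought flow, rest push out)

3  (C1, C2, I1 all integral)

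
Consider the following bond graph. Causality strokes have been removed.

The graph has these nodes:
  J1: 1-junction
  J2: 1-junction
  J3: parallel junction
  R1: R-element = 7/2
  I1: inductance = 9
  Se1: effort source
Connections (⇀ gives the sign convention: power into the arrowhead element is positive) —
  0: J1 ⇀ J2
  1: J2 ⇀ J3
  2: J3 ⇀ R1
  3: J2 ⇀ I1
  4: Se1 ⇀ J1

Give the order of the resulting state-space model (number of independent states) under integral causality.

b4 |J1  (Se1 (Se) sets effort on bond)
b0 |J2  (closing 1-jn rule on J1)
b3 |I1  (I1 outputs flow p/I1)
b1 |J2  (common-f at J2 fixed by 3)
b2 |J3  (closing 0-jn rule on J3)

1  (I1 all integral)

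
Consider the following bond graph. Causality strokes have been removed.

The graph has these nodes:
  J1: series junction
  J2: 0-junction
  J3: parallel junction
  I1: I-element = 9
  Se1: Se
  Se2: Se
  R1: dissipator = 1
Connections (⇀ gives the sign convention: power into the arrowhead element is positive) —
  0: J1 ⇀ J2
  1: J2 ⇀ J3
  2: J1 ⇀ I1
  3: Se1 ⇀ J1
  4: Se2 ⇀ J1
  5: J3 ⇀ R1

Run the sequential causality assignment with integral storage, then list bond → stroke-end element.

#0 stroke→J1
#1 stroke→J2
#2 stroke→I1
#3 stroke→J1
#4 stroke→J1
#5 stroke→J3

#3 →J1  (source Se1 imposes e)
#4 →J1  (source Se2 imposes e)
#2 →I1  (I1: I, integral causality)
#0 →J1  (J1 flow already set via bond 2)
#1 →J2  (J2: last free bond brings effort in)
#5 →J3  (closing 0-jn rule on J3)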